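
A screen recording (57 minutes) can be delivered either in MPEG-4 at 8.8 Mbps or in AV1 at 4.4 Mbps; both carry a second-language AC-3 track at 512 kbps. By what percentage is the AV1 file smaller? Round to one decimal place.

57 min = 3420 s
Audio: 512 kbps = 0.512 Mbps.
MPEG-4: 9.312 Mbps × 3420 s = 31847.0 Mb = 3.981 GB.
AV1: 4.912 Mbps × 3420 s = 16799.0 Mb = 2.100 GB.
Reduction: (1 − 2.100/3.981) × 100 = 47.25%.

47.3%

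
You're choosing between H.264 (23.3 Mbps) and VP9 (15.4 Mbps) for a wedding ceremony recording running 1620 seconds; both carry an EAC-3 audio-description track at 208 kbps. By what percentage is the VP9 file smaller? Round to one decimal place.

Audio: 208 kbps = 0.208 Mbps.
H.264: 23.508 Mbps × 1620 s = 38083.0 Mb = 4.433 GiB.
VP9: 15.608 Mbps × 1620 s = 25285.0 Mb = 2.944 GiB.
Reduction: (1 − 2.944/4.433) × 100 = 33.61%.

33.6%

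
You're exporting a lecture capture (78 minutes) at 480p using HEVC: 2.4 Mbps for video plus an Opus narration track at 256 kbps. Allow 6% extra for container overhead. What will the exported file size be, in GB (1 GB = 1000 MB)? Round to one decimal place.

78 min = 4680 s
Audio: 256 kbps = 0.256 Mbps.
Total bitrate: 2.4 + 0.256 = 2.656 Mbps.
Stream data: 2.656 Mbps × 4680 s = 12430.1 Mb.
With 6% container overhead: ×1.06.
13,176 Mb ÷ 8 = 1,647 MB → 1.647 GB.

1.6 GB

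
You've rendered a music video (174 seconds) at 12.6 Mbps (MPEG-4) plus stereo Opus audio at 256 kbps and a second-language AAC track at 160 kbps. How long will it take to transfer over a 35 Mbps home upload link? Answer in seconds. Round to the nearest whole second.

Audio total: 256 + 160 = 416 kbps = 0.416 Mbps.
Total bitrate: 13.016 Mbps.
File: 13.016 Mbps × 174 s = 2264.8 Mb.
At 35 Mbps: 2264.8 / 35 = 64.7 s ≈ 64.7 seconds.

65 seconds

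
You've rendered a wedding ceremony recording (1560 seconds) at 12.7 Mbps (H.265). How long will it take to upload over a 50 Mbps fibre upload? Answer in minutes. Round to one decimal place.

File: 12.700 Mbps × 1560 s = 19812.0 Mb.
At 50 Mbps: 19812.0 / 50 = 396.2 s ≈ 6.6 minutes.

6.6 minutes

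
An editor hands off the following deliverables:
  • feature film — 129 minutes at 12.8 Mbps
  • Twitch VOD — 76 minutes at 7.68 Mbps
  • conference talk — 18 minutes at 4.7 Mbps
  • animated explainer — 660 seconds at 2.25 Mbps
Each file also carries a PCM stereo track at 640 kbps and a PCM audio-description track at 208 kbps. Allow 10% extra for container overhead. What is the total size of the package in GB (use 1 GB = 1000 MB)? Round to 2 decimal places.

20.98 GB

Audio total: 640 + 208 = 848 kbps = 0.848 Mbps.
feature film: 13.648 Mbps × 7740 s × 1.10 = 116199.1 Mb
Twitch VOD: 8.528 Mbps × 4560 s × 1.10 = 42776.4 Mb
conference talk: 5.548 Mbps × 1080 s × 1.10 = 6591.0 Mb
animated explainer: 3.098 Mbps × 660 s × 1.10 = 2249.1 Mb
Total: 167815.7 Mb = 20977.0 MB.
= 20.98 GB.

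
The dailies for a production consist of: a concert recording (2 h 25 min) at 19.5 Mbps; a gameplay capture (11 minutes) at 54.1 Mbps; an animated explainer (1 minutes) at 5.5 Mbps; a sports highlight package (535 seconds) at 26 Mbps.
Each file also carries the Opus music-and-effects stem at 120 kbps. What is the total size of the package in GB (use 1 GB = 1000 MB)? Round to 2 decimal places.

Audio: 120 kbps = 0.120 Mbps.
concert recording: 19.620 Mbps × 8700 s = 170694.0 Mb
gameplay capture: 54.220 Mbps × 660 s = 35785.2 Mb
animated explainer: 5.620 Mbps × 60 s = 337.2 Mb
sports highlight package: 26.120 Mbps × 535 s = 13974.2 Mb
Total: 220790.6 Mb = 27598.8 MB.
= 27.60 GB.

27.60 GB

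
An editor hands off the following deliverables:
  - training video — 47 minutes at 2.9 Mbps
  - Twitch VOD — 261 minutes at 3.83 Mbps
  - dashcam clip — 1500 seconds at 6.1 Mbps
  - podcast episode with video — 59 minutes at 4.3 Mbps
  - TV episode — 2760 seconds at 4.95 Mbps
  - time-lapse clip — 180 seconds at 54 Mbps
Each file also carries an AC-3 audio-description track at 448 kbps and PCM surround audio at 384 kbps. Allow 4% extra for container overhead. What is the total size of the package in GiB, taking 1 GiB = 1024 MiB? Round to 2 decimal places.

Audio total: 448 + 384 = 832 kbps = 0.832 Mbps.
training video: 3.732 Mbps × 2820 s × 1.04 = 10945.2 Mb
Twitch VOD: 4.662 Mbps × 15660 s × 1.04 = 75927.2 Mb
dashcam clip: 6.932 Mbps × 1500 s × 1.04 = 10813.9 Mb
podcast episode with video: 5.132 Mbps × 3540 s × 1.04 = 18894.0 Mb
TV episode: 5.782 Mbps × 2760 s × 1.04 = 16596.7 Mb
time-lapse clip: 54.832 Mbps × 180 s × 1.04 = 10264.6 Mb
Total: 143441.5 Mb = 17930.2 MB.
= 16.70 GiB.

16.70 GiB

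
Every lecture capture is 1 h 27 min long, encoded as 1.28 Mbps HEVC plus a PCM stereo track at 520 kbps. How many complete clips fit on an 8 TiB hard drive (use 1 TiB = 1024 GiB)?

1 h 27 min = 87 min = 5220 s
Audio: 520 kbps = 0.520 Mbps.
Total bitrate: 1.800 Mbps.
Per item: 1.800 Mbps × 5220 s = 9,396 Mb = 1,174 MB.
Capacity: 8 TiB = 70,368,744 Mb; 7489.22 items → 7489 complete.

7489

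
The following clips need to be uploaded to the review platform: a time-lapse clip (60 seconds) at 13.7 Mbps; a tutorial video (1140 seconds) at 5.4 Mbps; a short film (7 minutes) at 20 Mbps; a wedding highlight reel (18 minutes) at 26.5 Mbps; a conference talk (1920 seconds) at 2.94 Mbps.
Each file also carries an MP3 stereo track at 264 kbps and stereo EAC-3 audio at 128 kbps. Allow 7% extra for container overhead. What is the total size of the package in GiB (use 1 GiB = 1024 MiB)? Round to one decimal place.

Audio total: 264 + 128 = 392 kbps = 0.392 Mbps.
time-lapse clip: 14.092 Mbps × 60 s × 1.07 = 904.7 Mb
tutorial video: 5.792 Mbps × 1140 s × 1.07 = 7065.1 Mb
short film: 20.392 Mbps × 420 s × 1.07 = 9164.2 Mb
wedding highlight reel: 26.892 Mbps × 1080 s × 1.07 = 31076.4 Mb
conference talk: 3.332 Mbps × 1920 s × 1.07 = 6845.3 Mb
Total: 55055.6 Mb = 6882.0 MB.
= 6.409 GiB.

6.4 GiB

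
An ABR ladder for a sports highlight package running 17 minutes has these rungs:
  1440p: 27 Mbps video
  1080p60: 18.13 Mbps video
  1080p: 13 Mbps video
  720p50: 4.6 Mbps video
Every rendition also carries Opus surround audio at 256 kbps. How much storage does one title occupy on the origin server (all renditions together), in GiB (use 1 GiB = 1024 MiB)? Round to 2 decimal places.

17 min = 1020 s
Audio: 256 kbps = 0.256 Mbps.
Sum of rendition bitrates: (27+0.256) + (18.13+0.256) + (13+0.256) + (4.6+0.256) = 63.754 Mbps.
× 1020 s = 65,029 Mb = 8,129 MB = 7.570 GiB.

7.57 GiB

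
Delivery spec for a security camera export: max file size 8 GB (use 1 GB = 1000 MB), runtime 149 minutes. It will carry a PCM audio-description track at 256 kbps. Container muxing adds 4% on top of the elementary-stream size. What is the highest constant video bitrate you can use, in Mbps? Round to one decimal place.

6.6 Mbps

Budget: 8 GB = 64000.0 Mb.
Stream payload after overhead: 64000.0 / 1.04 = 61538.5 Mb.
149 min = 8940 s
Total bitrate budget: 61538.5 Mb / 8940 s = 6.883 Mbps.
Audio: 256 kbps = 0.256 Mbps.
Video: 6.883 − 0.256 = 6.627 Mbps.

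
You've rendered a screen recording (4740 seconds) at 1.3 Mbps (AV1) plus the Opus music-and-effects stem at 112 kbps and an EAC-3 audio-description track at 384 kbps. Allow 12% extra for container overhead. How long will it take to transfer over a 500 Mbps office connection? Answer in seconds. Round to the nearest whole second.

19 seconds

Audio total: 112 + 384 = 496 kbps = 0.496 Mbps.
Total bitrate: 1.796 Mbps.
File: 1.796 Mbps × 4740 s = 8513.0 Mb.
With 12% container overhead: ×1.12. → 9534.6 Mb.
At 500 Mbps: 9534.6 / 500 = 19.1 s ≈ 19.1 seconds.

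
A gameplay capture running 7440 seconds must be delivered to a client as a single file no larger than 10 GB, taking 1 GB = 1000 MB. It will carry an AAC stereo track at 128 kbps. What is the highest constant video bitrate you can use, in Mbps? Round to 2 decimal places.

10.62 Mbps

Budget: 10 GB = 80000.0 Mb.
Total bitrate budget: 80000.0 Mb / 7440 s = 10.753 Mbps.
Audio: 128 kbps = 0.128 Mbps.
Video: 10.753 − 0.128 = 10.625 Mbps.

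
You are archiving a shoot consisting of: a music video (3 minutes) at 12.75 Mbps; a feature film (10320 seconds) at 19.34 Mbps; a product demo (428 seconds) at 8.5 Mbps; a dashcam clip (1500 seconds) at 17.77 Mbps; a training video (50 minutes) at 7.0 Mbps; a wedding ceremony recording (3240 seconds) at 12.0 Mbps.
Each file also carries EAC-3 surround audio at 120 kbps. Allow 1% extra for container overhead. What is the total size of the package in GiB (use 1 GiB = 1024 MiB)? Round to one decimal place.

Audio: 120 kbps = 0.120 Mbps.
music video: 12.870 Mbps × 180 s × 1.01 = 2339.8 Mb
feature film: 19.460 Mbps × 10320 s × 1.01 = 202835.5 Mb
product demo: 8.620 Mbps × 428 s × 1.01 = 3726.3 Mb
dashcam clip: 17.890 Mbps × 1500 s × 1.01 = 27103.3 Mb
training video: 7.120 Mbps × 3000 s × 1.01 = 21573.6 Mb
wedding ceremony recording: 12.120 Mbps × 3240 s × 1.01 = 39661.5 Mb
Total: 297239.9 Mb = 37155.0 MB.
= 34.60 GiB.

34.6 GiB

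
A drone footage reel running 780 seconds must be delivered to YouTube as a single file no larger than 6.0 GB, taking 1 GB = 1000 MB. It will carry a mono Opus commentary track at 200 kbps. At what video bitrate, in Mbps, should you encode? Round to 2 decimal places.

61.34 Mbps

Budget: 6.0 GB = 48000.0 Mb.
Total bitrate budget: 48000.0 Mb / 780 s = 61.538 Mbps.
Audio: 200 kbps = 0.200 Mbps.
Video: 61.538 − 0.200 = 61.338 Mbps.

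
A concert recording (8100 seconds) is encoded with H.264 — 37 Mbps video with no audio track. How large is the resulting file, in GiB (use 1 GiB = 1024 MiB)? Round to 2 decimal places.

Total bitrate: 37 Mbps.
Stream data: 37.000 Mbps × 8100 s = 299700.0 Mb.
299,700 Mb = 37,462,500,000 bytes ÷ 1,073,741,824 = 34.89 GiB.

34.89 GiB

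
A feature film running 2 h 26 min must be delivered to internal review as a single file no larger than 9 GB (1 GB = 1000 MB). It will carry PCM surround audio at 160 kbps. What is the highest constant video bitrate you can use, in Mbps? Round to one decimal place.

8.1 Mbps

Budget: 9 GB = 72000.0 Mb.
2 h 26 min = 146 min = 8760 s
Total bitrate budget: 72000.0 Mb / 8760 s = 8.219 Mbps.
Audio: 160 kbps = 0.160 Mbps.
Video: 8.219 − 0.160 = 8.059 Mbps.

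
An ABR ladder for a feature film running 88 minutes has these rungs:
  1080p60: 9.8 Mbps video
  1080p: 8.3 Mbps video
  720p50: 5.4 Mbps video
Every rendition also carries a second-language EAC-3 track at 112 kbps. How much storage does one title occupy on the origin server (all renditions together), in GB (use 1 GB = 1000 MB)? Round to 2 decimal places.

88 min = 5280 s
Audio: 112 kbps = 0.112 Mbps.
Sum of rendition bitrates: (9.8+0.112) + (8.3+0.112) + (5.4+0.112) = 23.836 Mbps.
× 5280 s = 125,854 Mb = 15,732 MB = 15.73 GB.

15.73 GB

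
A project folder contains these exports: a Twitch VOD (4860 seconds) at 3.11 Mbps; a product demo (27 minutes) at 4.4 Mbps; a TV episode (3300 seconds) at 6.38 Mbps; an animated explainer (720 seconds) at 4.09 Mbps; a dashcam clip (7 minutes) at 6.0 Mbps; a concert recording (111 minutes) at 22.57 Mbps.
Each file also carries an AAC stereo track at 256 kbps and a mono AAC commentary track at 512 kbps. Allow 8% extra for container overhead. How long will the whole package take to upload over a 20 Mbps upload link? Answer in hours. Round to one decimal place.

Audio total: 256 + 512 = 768 kbps = 0.768 Mbps.
Twitch VOD: 3.878 Mbps × 4860 s × 1.08 = 20354.8 Mb
product demo: 5.168 Mbps × 1620 s × 1.08 = 9041.9 Mb
TV episode: 7.148 Mbps × 3300 s × 1.08 = 25475.5 Mb
animated explainer: 4.858 Mbps × 720 s × 1.08 = 3777.6 Mb
dashcam clip: 6.768 Mbps × 420 s × 1.08 = 3070.0 Mb
concert recording: 23.338 Mbps × 6660 s × 1.08 = 167865.6 Mb
Total: 229585.4 Mb = 28698.2 MB.
At 20 Mbps: 229585.4 / 20 = 11479 s ≈ 3.19 hours.

3.2 hours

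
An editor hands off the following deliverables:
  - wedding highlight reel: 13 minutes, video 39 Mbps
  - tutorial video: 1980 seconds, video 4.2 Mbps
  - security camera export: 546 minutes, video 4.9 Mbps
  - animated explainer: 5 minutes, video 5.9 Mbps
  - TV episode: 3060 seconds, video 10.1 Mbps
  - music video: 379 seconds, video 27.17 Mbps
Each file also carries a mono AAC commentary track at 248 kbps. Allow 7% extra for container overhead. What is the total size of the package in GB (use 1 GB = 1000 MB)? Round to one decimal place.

Audio: 248 kbps = 0.248 Mbps.
wedding highlight reel: 39.248 Mbps × 780 s × 1.07 = 32756.4 Mb
tutorial video: 4.448 Mbps × 1980 s × 1.07 = 9423.5 Mb
security camera export: 5.148 Mbps × 32760 s × 1.07 = 180453.9 Mb
animated explainer: 6.148 Mbps × 300 s × 1.07 = 1973.5 Mb
TV episode: 10.348 Mbps × 3060 s × 1.07 = 33881.4 Mb
music video: 27.418 Mbps × 379 s × 1.07 = 11118.8 Mb
Total: 269607.5 Mb = 33700.9 MB.
= 33.70 GB.

33.7 GB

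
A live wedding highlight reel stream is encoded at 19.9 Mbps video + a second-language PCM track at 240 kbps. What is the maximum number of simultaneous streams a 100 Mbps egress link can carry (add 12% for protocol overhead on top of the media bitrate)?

4

Audio: 240 kbps = 0.240 Mbps.
Per-viewer media rate: 20.140 Mbps.
On the wire with 12% overhead: 22.557 Mbps.
100 Mbps = 100.0 Mbps; 100.0 / 22.557 = 4.43 → 4 viewers.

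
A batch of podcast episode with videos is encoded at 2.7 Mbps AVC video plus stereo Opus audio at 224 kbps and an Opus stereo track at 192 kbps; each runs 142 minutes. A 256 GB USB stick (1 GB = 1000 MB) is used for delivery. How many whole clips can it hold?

77

142 min = 8520 s
Audio total: 224 + 192 = 416 kbps = 0.416 Mbps.
Total bitrate: 3.116 Mbps.
Per item: 3.116 Mbps × 8520 s = 26,548 Mb = 3,319 MB.
Capacity: 256 GB = 2,048,000 Mb; 77.14 items → 77 complete.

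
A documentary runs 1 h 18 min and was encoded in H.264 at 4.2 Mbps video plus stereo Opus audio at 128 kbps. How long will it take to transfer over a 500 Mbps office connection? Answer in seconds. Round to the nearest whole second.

1 h 18 min = 78 min = 4680 s
Audio: 128 kbps = 0.128 Mbps.
Total bitrate: 4.328 Mbps.
File: 4.328 Mbps × 4680 s = 20255.0 Mb.
At 500 Mbps: 20255.0 / 500 = 40.5 s ≈ 40.5 seconds.

41 seconds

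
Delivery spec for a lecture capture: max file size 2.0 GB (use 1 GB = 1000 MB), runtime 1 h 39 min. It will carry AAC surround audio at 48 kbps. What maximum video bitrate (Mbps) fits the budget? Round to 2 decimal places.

2.65 Mbps

Budget: 2.0 GB = 16000.0 Mb.
1 h 39 min = 99 min = 5940 s
Total bitrate budget: 16000.0 Mb / 5940 s = 2.694 Mbps.
Audio: 48 kbps = 0.048 Mbps.
Video: 2.694 − 0.048 = 2.646 Mbps.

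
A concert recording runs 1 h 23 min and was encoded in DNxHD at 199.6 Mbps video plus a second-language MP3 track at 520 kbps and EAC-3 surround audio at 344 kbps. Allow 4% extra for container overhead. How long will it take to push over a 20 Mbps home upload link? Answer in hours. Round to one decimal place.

1 h 23 min = 83 min = 4980 s
Audio total: 520 + 344 = 864 kbps = 0.864 Mbps.
Total bitrate: 200.464 Mbps.
File: 200.464 Mbps × 4980 s = 998310.7 Mb.
With 4% container overhead: ×1.04. → 1038243.1 Mb.
At 20 Mbps: 1038243.1 / 20 = 51912.2 s ≈ 14.4 hours.

14.4 hours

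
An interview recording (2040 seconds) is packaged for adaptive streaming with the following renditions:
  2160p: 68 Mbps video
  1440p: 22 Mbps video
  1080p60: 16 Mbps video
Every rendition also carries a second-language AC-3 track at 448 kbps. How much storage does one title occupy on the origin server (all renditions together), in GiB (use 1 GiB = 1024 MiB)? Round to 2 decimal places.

25.49 GiB

Audio: 448 kbps = 0.448 Mbps.
Sum of rendition bitrates: (68+0.448) + (22+0.448) + (16+0.448) = 107.344 Mbps.
× 2040 s = 218,982 Mb = 27,373 MB = 25.49 GiB.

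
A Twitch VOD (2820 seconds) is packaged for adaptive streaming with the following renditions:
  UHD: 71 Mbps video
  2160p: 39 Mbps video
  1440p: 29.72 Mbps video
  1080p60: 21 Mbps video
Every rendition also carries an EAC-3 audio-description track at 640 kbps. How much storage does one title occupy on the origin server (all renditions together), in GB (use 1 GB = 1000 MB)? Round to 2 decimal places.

Audio: 640 kbps = 0.640 Mbps.
Sum of rendition bitrates: (71+0.640) + (39+0.640) + (29.72+0.640) + (21+0.640) = 163.280 Mbps.
× 2820 s = 460,450 Mb = 57,556 MB = 57.56 GB.

57.56 GB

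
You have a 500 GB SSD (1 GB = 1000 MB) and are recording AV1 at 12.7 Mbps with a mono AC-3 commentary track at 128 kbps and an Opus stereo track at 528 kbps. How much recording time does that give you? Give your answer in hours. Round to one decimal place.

83.2 hours

Audio total: 128 + 528 = 656 kbps = 0.656 Mbps.
Total bitrate: 12.7 + 0.656 = 13.356 Mbps.
Capacity: 500 GB = 4,000,000 Mb.
Recording time: 4,000,000 / 13.356 = 299,491 s ≈ 83.2 hours.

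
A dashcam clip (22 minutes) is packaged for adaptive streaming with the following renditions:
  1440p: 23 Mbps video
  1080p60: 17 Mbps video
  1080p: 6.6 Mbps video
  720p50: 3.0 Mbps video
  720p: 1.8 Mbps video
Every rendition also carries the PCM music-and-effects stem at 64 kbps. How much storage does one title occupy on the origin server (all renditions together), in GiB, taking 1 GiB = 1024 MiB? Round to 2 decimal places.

7.95 GiB

22 min = 1320 s
Audio: 64 kbps = 0.064 Mbps.
Sum of rendition bitrates: (23+0.064) + (17+0.064) + (6.6+0.064) + (3.0+0.064) + (1.8+0.064) = 51.720 Mbps.
× 1320 s = 68,270 Mb = 8,534 MB = 7.948 GiB.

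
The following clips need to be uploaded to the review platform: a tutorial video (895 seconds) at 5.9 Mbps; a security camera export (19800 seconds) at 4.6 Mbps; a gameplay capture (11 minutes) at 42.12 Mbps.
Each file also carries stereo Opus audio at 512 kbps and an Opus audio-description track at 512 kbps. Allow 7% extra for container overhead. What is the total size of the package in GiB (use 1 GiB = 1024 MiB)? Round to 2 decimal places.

18.19 GiB

Audio total: 512 + 512 = 1024 kbps = 1.024 Mbps.
tutorial video: 6.924 Mbps × 895 s × 1.07 = 6630.8 Mb
security camera export: 5.624 Mbps × 19800 s × 1.07 = 119150.1 Mb
gameplay capture: 43.144 Mbps × 660 s × 1.07 = 30468.3 Mb
Total: 156249.1 Mb = 19531.1 MB.
= 18.19 GiB.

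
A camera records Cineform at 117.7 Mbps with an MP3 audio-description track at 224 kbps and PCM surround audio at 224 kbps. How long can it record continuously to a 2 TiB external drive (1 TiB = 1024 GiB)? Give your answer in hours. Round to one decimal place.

Audio total: 224 + 224 = 448 kbps = 0.448 Mbps.
Total bitrate: 117.7 + 0.448 = 118.148 Mbps.
Capacity: 2 TiB = 17,592,186 Mb.
Recording time: 17,592,186 / 118.148 = 148,900 s ≈ 41.4 hours.

41.4 hours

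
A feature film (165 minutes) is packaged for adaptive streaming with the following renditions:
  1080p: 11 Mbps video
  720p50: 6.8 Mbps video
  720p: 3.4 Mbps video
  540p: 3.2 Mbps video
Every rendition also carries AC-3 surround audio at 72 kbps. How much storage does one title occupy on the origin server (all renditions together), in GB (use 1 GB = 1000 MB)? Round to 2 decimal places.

165 min = 9900 s
Audio: 72 kbps = 0.072 Mbps.
Sum of rendition bitrates: (11+0.072) + (6.8+0.072) + (3.4+0.072) + (3.2+0.072) = 24.688 Mbps.
× 9900 s = 244,411 Mb = 30,551 MB = 30.55 GB.

30.55 GB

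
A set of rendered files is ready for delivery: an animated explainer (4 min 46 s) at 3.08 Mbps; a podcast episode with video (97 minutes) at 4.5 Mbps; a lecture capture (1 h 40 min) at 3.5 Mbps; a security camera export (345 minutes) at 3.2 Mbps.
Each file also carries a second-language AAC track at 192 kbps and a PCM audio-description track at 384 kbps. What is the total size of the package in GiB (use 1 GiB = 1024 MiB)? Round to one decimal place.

Audio total: 192 + 384 = 576 kbps = 0.576 Mbps.
animated explainer: 3.656 Mbps × 286 s = 1045.6 Mb
podcast episode with video: 5.076 Mbps × 5820 s = 29542.3 Mb
lecture capture: 4.076 Mbps × 6000 s = 24456.0 Mb
security camera export: 3.776 Mbps × 20700 s = 78163.2 Mb
Total: 133207.1 Mb = 16650.9 MB.
= 15.51 GiB.

15.5 GiB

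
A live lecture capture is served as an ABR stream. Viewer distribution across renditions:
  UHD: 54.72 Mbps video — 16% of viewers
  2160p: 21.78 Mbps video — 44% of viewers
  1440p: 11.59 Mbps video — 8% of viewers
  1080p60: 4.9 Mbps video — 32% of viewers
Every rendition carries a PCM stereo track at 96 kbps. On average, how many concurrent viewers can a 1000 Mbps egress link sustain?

47

Audio: 96 kbps = 0.096 Mbps.
Average per-viewer bitrate: 0.16×54.816 + 0.44×21.876 + 0.08×11.686 + 0.32×4.996 = 20.930 Mbps.
1000 Mbps = 1,000 Mbps; 1,000 / 20.930 = 47.78 → 47.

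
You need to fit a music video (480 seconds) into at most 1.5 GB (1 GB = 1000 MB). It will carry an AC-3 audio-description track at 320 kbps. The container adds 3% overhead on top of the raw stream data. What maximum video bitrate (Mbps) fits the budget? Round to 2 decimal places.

Budget: 1.5 GB = 12000.0 Mb.
Stream payload after overhead: 12000.0 / 1.03 = 11650.5 Mb.
Total bitrate budget: 11650.5 Mb / 480 s = 24.272 Mbps.
Audio: 320 kbps = 0.320 Mbps.
Video: 24.272 − 0.320 = 23.952 Mbps.

23.95 Mbps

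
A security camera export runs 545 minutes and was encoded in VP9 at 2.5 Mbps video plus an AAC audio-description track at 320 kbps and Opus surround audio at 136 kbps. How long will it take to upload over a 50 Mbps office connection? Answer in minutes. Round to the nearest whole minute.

32 minutes

545 min = 32700 s
Audio total: 320 + 136 = 456 kbps = 0.456 Mbps.
Total bitrate: 2.956 Mbps.
File: 2.956 Mbps × 32700 s = 96661.2 Mb.
At 50 Mbps: 96661.2 / 50 = 1933.2 s ≈ 32.2 minutes.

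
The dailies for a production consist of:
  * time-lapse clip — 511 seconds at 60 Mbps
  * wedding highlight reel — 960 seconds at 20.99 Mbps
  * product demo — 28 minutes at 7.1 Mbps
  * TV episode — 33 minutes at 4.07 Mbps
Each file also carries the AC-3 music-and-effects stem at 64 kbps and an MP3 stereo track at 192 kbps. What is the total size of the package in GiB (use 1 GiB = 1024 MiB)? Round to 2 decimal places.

Audio total: 64 + 192 = 256 kbps = 0.256 Mbps.
time-lapse clip: 60.256 Mbps × 511 s = 30790.8 Mb
wedding highlight reel: 21.246 Mbps × 960 s = 20396.2 Mb
product demo: 7.356 Mbps × 1680 s = 12358.1 Mb
TV episode: 4.326 Mbps × 1980 s = 8565.5 Mb
Total: 72110.5 Mb = 9013.8 MB.
= 8.395 GiB.

8.39 GiB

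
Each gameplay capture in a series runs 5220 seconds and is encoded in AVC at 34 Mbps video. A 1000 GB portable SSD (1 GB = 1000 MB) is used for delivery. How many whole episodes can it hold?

Per item: 34.000 Mbps × 5220 s = 177,480 Mb = 22,185 MB.
Capacity: 1000 GB = 8,000,000 Mb; 45.08 items → 45 complete.

45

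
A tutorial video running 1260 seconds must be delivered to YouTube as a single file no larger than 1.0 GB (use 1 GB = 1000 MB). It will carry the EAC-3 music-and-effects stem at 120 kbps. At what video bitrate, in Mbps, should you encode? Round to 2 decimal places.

Budget: 1.0 GB = 8000.0 Mb.
Total bitrate budget: 8000.0 Mb / 1260 s = 6.349 Mbps.
Audio: 120 kbps = 0.120 Mbps.
Video: 6.349 − 0.120 = 6.229 Mbps.

6.23 Mbps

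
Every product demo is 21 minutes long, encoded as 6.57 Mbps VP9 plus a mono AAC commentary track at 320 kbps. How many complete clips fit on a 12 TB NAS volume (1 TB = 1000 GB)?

21 min = 1260 s
Audio: 320 kbps = 0.320 Mbps.
Total bitrate: 6.890 Mbps.
Per item: 6.890 Mbps × 1260 s = 8,681 Mb = 1,085 MB.
Capacity: 12 TB = 96,000,000 Mb; 11058.12 items → 11058 complete.

11058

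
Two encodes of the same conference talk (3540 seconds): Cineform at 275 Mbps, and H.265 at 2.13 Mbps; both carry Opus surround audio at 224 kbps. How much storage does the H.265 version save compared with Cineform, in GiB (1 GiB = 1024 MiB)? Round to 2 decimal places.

Audio: 224 kbps = 0.224 Mbps.
Cineform: 275.224 Mbps × 3540 s = 974293.0 Mb = 113.423 GiB.
H.265: 2.354 Mbps × 3540 s = 8333.2 Mb = 0.970 GiB.
Saving: 113.423 − 0.970 = 112.453 GiB.

112.45 GiB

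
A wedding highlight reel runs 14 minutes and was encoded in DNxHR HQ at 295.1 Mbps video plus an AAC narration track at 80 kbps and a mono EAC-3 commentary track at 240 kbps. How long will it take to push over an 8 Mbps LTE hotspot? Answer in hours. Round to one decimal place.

8.6 hours

14 min = 840 s
Audio total: 80 + 240 = 320 kbps = 0.320 Mbps.
Total bitrate: 295.420 Mbps.
File: 295.420 Mbps × 840 s = 248152.8 Mb.
At 8 Mbps: 248152.8 / 8 = 31019.1 s ≈ 8.62 hours.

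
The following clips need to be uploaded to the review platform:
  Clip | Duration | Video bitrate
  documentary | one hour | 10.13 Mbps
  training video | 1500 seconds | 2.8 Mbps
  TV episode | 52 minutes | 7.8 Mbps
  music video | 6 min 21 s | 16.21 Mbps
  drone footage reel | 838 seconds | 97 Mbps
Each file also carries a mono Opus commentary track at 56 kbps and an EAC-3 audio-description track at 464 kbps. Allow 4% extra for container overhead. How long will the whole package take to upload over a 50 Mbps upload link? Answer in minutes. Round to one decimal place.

Audio total: 56 + 464 = 520 kbps = 0.520 Mbps.
documentary: 10.650 Mbps × 3600 s × 1.04 = 39873.6 Mb
training video: 3.320 Mbps × 1500 s × 1.04 = 5179.2 Mb
TV episode: 8.320 Mbps × 3120 s × 1.04 = 26996.7 Mb
music video: 16.730 Mbps × 381 s × 1.04 = 6629.1 Mb
drone footage reel: 97.520 Mbps × 838 s × 1.04 = 84990.6 Mb
Total: 163669.3 Mb = 20458.7 MB.
At 50 Mbps: 163669.3 / 50 = 3273 s ≈ 54.6 minutes.

54.6 minutes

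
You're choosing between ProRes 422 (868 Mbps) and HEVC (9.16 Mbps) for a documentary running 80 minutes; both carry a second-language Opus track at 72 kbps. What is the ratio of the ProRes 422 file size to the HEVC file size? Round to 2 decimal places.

94.03

80 min = 4800 s
Audio: 72 kbps = 0.072 Mbps.
ProRes 422: 868.072 Mbps × 4800 s = 4166745.6 Mb = 485.073 GiB.
HEVC: 9.232 Mbps × 4800 s = 44313.6 Mb = 5.159 GiB.
Ratio: 485.073 / 5.159 = 94.029.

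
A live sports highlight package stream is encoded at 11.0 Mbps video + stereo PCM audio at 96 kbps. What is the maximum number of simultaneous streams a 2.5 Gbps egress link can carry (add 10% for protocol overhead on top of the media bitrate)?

Audio: 96 kbps = 0.096 Mbps.
Per-viewer media rate: 11.096 Mbps.
On the wire with 10% overhead: 12.206 Mbps.
2.5 Gbps = 2,500 Mbps; 2,500 / 12.206 = 204.82 → 204 viewers.

204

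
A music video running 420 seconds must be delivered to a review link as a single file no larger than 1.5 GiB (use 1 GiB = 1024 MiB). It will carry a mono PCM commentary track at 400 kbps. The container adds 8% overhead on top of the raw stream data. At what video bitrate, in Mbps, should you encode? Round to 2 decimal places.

28.01 Mbps

Budget: 1.5 GiB = 12884.9 Mb.
Stream payload after overhead: 12884.9 / 1.08 = 11930.5 Mb.
Total bitrate budget: 11930.5 Mb / 420 s = 28.406 Mbps.
Audio: 400 kbps = 0.400 Mbps.
Video: 28.406 − 0.400 = 28.006 Mbps.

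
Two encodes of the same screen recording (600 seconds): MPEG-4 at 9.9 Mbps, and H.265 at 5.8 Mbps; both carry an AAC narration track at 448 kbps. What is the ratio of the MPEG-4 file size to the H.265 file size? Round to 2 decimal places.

1.66

Audio: 448 kbps = 0.448 Mbps.
MPEG-4: 10.348 Mbps × 600 s = 6208.8 Mb = 0.776 GB.
H.265: 6.248 Mbps × 600 s = 3748.8 Mb = 0.469 GB.
Ratio: 0.776 / 0.469 = 1.656.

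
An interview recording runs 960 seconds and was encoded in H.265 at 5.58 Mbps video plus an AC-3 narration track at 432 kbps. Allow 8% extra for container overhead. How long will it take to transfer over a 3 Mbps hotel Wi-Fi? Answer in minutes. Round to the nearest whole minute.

Audio: 432 kbps = 0.432 Mbps.
Total bitrate: 6.012 Mbps.
File: 6.012 Mbps × 960 s = 5771.5 Mb.
With 8% container overhead: ×1.08. → 6233.2 Mb.
At 3 Mbps: 6233.2 / 3 = 2077.7 s ≈ 34.6 minutes.

35 minutes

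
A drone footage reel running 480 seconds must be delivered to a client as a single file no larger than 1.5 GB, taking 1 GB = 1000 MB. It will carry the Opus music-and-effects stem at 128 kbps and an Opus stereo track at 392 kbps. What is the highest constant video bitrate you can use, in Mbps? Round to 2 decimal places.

Budget: 1.5 GB = 12000.0 Mb.
Total bitrate budget: 12000.0 Mb / 480 s = 25.000 Mbps.
Audio total: 128 + 392 = 520 kbps = 0.520 Mbps.
Video: 25.000 − 0.520 = 24.480 Mbps.

24.48 Mbps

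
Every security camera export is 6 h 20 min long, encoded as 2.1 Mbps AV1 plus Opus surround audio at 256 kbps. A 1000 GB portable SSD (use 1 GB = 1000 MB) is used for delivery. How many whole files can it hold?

6 h 20 min = 380 min = 22800 s
Audio: 256 kbps = 0.256 Mbps.
Total bitrate: 2.356 Mbps.
Per item: 2.356 Mbps × 22800 s = 53,717 Mb = 6,715 MB.
Capacity: 1000 GB = 8,000,000 Mb; 148.93 items → 148 complete.

148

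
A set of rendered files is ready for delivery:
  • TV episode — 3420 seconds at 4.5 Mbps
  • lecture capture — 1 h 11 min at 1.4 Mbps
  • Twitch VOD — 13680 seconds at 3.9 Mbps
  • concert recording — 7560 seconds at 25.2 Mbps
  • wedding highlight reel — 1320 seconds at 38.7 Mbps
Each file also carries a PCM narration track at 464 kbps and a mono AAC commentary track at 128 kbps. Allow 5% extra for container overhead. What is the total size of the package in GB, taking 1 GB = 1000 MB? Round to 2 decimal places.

Audio total: 464 + 128 = 592 kbps = 0.592 Mbps.
TV episode: 5.092 Mbps × 3420 s × 1.05 = 18285.4 Mb
lecture capture: 1.992 Mbps × 4260 s × 1.05 = 8910.2 Mb
Twitch VOD: 4.492 Mbps × 13680 s × 1.05 = 64523.1 Mb
concert recording: 25.792 Mbps × 7560 s × 1.05 = 204736.9 Mb
wedding highlight reel: 39.292 Mbps × 1320 s × 1.05 = 54458.7 Mb
Total: 350914.3 Mb = 43864.3 MB.
= 43.86 GB.

43.86 GB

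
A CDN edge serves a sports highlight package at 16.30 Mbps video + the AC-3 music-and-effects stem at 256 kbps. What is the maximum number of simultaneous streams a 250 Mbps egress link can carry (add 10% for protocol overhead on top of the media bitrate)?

13

Audio: 256 kbps = 0.256 Mbps.
Per-viewer media rate: 16.556 Mbps.
On the wire with 10% overhead: 18.212 Mbps.
250 Mbps = 250.0 Mbps; 250.0 / 18.212 = 13.73 → 13 viewers.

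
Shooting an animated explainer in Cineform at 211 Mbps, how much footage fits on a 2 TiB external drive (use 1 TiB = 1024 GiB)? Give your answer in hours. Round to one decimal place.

Capacity: 2 TiB = 17,592,186 Mb.
Recording time: 17,592,186 / 211.000 = 83,375 s ≈ 23.2 hours.

23.2 hours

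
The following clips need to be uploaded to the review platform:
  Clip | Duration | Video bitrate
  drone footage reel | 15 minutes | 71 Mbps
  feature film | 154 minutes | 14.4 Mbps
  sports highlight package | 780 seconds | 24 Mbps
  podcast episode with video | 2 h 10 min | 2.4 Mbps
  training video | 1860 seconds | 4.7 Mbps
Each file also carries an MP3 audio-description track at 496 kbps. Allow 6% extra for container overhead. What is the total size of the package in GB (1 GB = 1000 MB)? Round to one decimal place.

Audio: 496 kbps = 0.496 Mbps.
drone footage reel: 71.496 Mbps × 900 s × 1.06 = 68207.2 Mb
feature film: 14.896 Mbps × 9240 s × 1.06 = 145897.4 Mb
sports highlight package: 24.496 Mbps × 780 s × 1.06 = 20253.3 Mb
podcast episode with video: 2.896 Mbps × 7800 s × 1.06 = 23944.1 Mb
training video: 5.196 Mbps × 1860 s × 1.06 = 10244.4 Mb
Total: 268546.4 Mb = 33568.3 MB.
= 33.57 GB.

33.6 GB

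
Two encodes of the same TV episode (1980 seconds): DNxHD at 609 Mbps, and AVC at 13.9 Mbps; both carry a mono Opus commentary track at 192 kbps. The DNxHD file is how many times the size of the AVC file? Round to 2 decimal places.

Audio: 192 kbps = 0.192 Mbps.
DNxHD: 609.192 Mbps × 1980 s = 1206200.2 Mb = 150.775 GB.
AVC: 14.092 Mbps × 1980 s = 27902.2 Mb = 3.488 GB.
Ratio: 150.775 / 3.488 = 43.230.

43.23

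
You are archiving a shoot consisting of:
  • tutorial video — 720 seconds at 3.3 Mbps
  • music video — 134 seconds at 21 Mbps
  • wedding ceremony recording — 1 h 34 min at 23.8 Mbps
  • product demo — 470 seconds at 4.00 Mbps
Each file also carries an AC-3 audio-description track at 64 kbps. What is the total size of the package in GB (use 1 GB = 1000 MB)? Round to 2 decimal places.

Audio: 64 kbps = 0.064 Mbps.
tutorial video: 3.364 Mbps × 720 s = 2422.1 Mb
music video: 21.064 Mbps × 134 s = 2822.6 Mb
wedding ceremony recording: 23.864 Mbps × 5640 s = 134593.0 Mb
product demo: 4.064 Mbps × 470 s = 1910.1 Mb
Total: 141747.7 Mb = 17718.5 MB.
= 17.72 GB.

17.72 GB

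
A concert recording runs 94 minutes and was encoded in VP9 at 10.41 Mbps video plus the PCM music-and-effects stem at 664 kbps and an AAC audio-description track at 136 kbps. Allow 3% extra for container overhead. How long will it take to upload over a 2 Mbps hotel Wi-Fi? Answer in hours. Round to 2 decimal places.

9.04 hours

94 min = 5640 s
Audio total: 664 + 136 = 800 kbps = 0.800 Mbps.
Total bitrate: 11.210 Mbps.
File: 11.210 Mbps × 5640 s = 63224.4 Mb.
With 3% container overhead: ×1.03. → 65121.1 Mb.
At 2 Mbps: 65121.1 / 2 = 32560.6 s ≈ 9.04 hours.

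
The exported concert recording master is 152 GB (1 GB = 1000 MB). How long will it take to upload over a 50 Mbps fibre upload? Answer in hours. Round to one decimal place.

6.8 hours

File: 152 GB = 1216000.0 Mb.
At 50 Mbps: 1216000.0 / 50 = 24320.0 s ≈ 6.76 hours.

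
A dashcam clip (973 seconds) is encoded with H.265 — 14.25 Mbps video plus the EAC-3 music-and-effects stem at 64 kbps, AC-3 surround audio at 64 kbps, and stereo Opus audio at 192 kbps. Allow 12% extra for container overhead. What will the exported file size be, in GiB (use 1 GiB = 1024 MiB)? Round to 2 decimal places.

Audio total: 64 + 64 + 192 = 320 kbps = 0.320 Mbps.
Total bitrate: 14.25 + 0.320 = 14.570 Mbps.
Stream data: 14.570 Mbps × 973 s = 14176.6 Mb.
With 12% container overhead: ×1.12.
15,878 Mb = 1,984,725,400 bytes ÷ 1,073,741,824 = 1.848 GiB.

1.85 GiB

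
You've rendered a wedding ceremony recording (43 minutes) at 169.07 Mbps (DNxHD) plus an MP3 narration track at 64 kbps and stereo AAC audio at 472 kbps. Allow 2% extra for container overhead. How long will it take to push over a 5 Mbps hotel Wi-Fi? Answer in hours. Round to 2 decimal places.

24.80 hours

43 min = 2580 s
Audio total: 64 + 472 = 536 kbps = 0.536 Mbps.
Total bitrate: 169.606 Mbps.
File: 169.606 Mbps × 2580 s = 437583.5 Mb.
With 2% container overhead: ×1.02. → 446335.1 Mb.
At 5 Mbps: 446335.1 / 5 = 89267.0 s ≈ 24.8 hours.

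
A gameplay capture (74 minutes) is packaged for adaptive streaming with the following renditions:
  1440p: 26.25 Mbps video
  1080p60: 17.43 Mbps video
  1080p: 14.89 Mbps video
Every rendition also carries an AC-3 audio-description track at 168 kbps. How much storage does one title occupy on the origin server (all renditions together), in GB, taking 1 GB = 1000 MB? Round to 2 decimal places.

74 min = 4440 s
Audio: 168 kbps = 0.168 Mbps.
Sum of rendition bitrates: (26.25+0.168) + (17.43+0.168) + (14.89+0.168) = 59.074 Mbps.
× 4440 s = 262,289 Mb = 32,786 MB = 32.79 GB.

32.79 GB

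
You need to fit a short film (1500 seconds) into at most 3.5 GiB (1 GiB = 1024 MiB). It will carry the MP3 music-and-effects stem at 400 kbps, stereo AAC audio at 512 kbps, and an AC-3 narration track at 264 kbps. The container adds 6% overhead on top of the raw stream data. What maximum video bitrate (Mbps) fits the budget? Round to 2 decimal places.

17.73 Mbps

Budget: 3.5 GiB = 30064.8 Mb.
Stream payload after overhead: 30064.8 / 1.06 = 28363.0 Mb.
Total bitrate budget: 28363.0 Mb / 1500 s = 18.909 Mbps.
Audio total: 400 + 512 + 264 = 1176 kbps = 1.176 Mbps.
Video: 18.909 − 1.176 = 17.733 Mbps.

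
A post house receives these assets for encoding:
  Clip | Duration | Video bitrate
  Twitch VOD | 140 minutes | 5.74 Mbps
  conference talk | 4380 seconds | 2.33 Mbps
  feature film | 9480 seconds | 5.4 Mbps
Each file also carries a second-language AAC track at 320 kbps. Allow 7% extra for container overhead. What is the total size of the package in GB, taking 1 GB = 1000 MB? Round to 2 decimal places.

Audio: 320 kbps = 0.320 Mbps.
Twitch VOD: 6.060 Mbps × 8400 s × 1.07 = 54467.3 Mb
conference talk: 2.650 Mbps × 4380 s × 1.07 = 12419.5 Mb
feature film: 5.720 Mbps × 9480 s × 1.07 = 58021.4 Mb
Total: 124908.2 Mb = 15613.5 MB.
= 15.61 GB.

15.61 GB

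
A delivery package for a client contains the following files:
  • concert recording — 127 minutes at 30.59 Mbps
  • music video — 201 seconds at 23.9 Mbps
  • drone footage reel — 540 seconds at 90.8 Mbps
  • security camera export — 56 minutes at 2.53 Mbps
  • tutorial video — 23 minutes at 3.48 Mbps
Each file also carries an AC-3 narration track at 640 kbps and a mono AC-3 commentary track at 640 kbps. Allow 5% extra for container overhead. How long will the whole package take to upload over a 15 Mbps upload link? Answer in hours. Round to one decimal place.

6.2 hours

Audio total: 640 + 640 = 1280 kbps = 1.280 Mbps.
concert recording: 31.870 Mbps × 7620 s × 1.05 = 254991.9 Mb
music video: 25.180 Mbps × 201 s × 1.05 = 5314.2 Mb
drone footage reel: 92.080 Mbps × 540 s × 1.05 = 52209.4 Mb
security camera export: 3.810 Mbps × 3360 s × 1.05 = 13441.7 Mb
tutorial video: 4.760 Mbps × 1380 s × 1.05 = 6897.2 Mb
Total: 332854.4 Mb = 41606.8 MB.
At 15 Mbps: 332854.4 / 15 = 22190 s ≈ 6.16 hours.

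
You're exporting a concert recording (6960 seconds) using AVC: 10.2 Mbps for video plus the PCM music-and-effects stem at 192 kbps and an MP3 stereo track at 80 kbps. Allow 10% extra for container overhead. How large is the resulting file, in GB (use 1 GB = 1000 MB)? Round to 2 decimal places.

10.02 GB

Audio total: 192 + 80 = 272 kbps = 0.272 Mbps.
Total bitrate: 10.2 + 0.272 = 10.472 Mbps.
Stream data: 10.472 Mbps × 6960 s = 72885.1 Mb.
With 10% container overhead: ×1.10.
80,174 Mb ÷ 8 = 10,022 MB → 10.02 GB.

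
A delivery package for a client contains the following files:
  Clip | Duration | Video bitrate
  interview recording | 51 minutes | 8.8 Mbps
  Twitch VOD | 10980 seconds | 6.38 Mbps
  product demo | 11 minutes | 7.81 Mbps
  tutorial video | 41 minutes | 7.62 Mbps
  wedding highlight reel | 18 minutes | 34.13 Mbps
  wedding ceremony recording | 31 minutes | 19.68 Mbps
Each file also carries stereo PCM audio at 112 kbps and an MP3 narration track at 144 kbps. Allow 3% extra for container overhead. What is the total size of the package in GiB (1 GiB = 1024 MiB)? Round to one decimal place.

23.9 GiB

Audio total: 112 + 144 = 256 kbps = 0.256 Mbps.
interview recording: 9.056 Mbps × 3060 s × 1.03 = 28542.7 Mb
Twitch VOD: 6.636 Mbps × 10980 s × 1.03 = 75049.2 Mb
product demo: 8.066 Mbps × 660 s × 1.03 = 5483.3 Mb
tutorial video: 7.876 Mbps × 2460 s × 1.03 = 19956.2 Mb
wedding highlight reel: 34.386 Mbps × 1080 s × 1.03 = 38251.0 Mb
wedding ceremony recording: 19.936 Mbps × 1860 s × 1.03 = 38193.4 Mb
Total: 205475.7 Mb = 25684.5 MB.
= 23.92 GiB.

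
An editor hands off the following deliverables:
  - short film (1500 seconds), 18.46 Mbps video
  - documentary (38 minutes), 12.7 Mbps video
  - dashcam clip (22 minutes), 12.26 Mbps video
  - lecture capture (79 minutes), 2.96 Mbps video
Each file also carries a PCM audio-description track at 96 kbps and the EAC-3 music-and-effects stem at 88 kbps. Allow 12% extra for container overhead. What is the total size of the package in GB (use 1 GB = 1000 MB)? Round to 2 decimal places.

12.41 GB

Audio total: 96 + 88 = 184 kbps = 0.184 Mbps.
short film: 18.644 Mbps × 1500 s × 1.12 = 31321.9 Mb
documentary: 12.884 Mbps × 2280 s × 1.12 = 32900.6 Mb
dashcam clip: 12.444 Mbps × 1320 s × 1.12 = 18397.2 Mb
lecture capture: 3.144 Mbps × 4740 s × 1.12 = 16690.9 Mb
Total: 99310.6 Mb = 12413.8 MB.
= 12.41 GB.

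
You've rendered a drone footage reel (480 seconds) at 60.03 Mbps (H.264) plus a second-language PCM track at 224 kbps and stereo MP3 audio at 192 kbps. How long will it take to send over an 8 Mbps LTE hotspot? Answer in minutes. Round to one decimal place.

60.4 minutes

Audio total: 224 + 192 = 416 kbps = 0.416 Mbps.
Total bitrate: 60.446 Mbps.
File: 60.446 Mbps × 480 s = 29014.1 Mb.
At 8 Mbps: 29014.1 / 8 = 3626.8 s ≈ 60.4 minutes.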